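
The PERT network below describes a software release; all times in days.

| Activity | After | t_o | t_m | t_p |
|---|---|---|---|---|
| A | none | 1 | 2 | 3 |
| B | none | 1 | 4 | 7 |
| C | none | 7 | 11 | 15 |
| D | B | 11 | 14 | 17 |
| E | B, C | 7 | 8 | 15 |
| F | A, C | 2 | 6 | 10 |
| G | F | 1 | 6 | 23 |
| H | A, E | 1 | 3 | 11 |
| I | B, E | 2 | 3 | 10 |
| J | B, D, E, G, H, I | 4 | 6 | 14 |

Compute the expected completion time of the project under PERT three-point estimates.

32 days

te_A = (1 + 4·2 + 3)/6 = 12/6 = 2
te_B = (1 + 4·4 + 7)/6 = 24/6 = 4
te_C = (7 + 4·11 + 15)/6 = 66/6 = 11
te_D = (11 + 4·14 + 17)/6 = 84/6 = 14
te_E = (7 + 4·8 + 15)/6 = 54/6 = 9
te_F = (2 + 4·6 + 10)/6 = 36/6 = 6
te_G = (1 + 4·6 + 23)/6 = 48/6 = 8
te_H = (1 + 4·3 + 11)/6 = 24/6 = 4
te_I = (2 + 4·3 + 10)/6 = 24/6 = 4
te_J = (4 + 4·6 + 14)/6 = 42/6 = 7

Forward pass:
ES_A = 0; EF_A = 2
ES_B = 0; EF_B = 4
ES_C = 0; EF_C = 11
ES_D = 4; EF_D = 4+14 = 18
ES_E = max(EF_B=4, EF_C=11) = 11; EF_E = 11+9 = 20
ES_F = max(EF_A=2, EF_C=11) = 11; EF_F = 11+6 = 17
ES_G = 17; EF_G = 17+8 = 25
ES_H = max(EF_A=2, EF_E=20) = 20; EF_H = 20+4 = 24
ES_I = max(EF_B=4, EF_E=20) = 20; EF_I = 20+4 = 24
ES_J = max(EF_B=4, EF_D=18, EF_E=20, EF_G=25, EF_H=24, EF_I=24) = 25; EF_J = 25+7 = 32
Expected project duration μ = 32 days. Critical path: C → F → G → J.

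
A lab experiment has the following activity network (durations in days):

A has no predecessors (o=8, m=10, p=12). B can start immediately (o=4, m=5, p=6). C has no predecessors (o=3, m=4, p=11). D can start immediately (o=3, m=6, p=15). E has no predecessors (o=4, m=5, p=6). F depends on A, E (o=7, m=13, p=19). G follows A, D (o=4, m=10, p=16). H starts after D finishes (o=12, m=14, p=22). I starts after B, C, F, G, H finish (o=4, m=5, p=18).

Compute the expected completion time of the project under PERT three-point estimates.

30 days

te_A = (8 + 4·10 + 12)/6 = 60/6 = 10
te_B = (4 + 4·5 + 6)/6 = 30/6 = 5
te_C = (3 + 4·4 + 11)/6 = 30/6 = 5
te_D = (3 + 4·6 + 15)/6 = 42/6 = 7
te_E = (4 + 4·5 + 6)/6 = 30/6 = 5
te_F = (7 + 4·13 + 19)/6 = 78/6 = 13
te_G = (4 + 4·10 + 16)/6 = 60/6 = 10
te_H = (12 + 4·14 + 22)/6 = 90/6 = 15
te_I = (4 + 4·5 + 18)/6 = 42/6 = 7

Forward pass:
ES_A = 0; EF_A = 10
ES_B = 0; EF_B = 5
ES_C = 0; EF_C = 5
ES_D = 0; EF_D = 7
ES_E = 0; EF_E = 5
ES_F = max(EF_A=10, EF_E=5) = 10; EF_F = 10+13 = 23
ES_G = max(EF_A=10, EF_D=7) = 10; EF_G = 10+10 = 20
ES_H = 7; EF_H = 7+15 = 22
ES_I = max(EF_B=5, EF_C=5, EF_F=23, EF_G=20, EF_H=22) = 23; EF_I = 23+7 = 30
Expected project duration μ = 30 days. Critical path: A → F → I.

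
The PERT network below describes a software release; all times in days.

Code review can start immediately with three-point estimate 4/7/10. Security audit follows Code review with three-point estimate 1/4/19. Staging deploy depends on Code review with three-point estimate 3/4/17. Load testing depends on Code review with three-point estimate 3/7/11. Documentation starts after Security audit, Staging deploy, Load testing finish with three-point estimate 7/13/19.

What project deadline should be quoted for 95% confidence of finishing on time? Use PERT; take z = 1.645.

31.3 days

te_Code review = (4 + 4·7 + 10)/6 = 42/6 = 7; σ²_Code review = ((10−4)/6)² = 1.000
te_Security audit = (1 + 4·4 + 19)/6 = 36/6 = 6; σ²_Security audit = ((19−1)/6)² = 9.000
te_Staging deploy = (3 + 4·4 + 17)/6 = 36/6 = 6; σ²_Staging deploy = ((17−3)/6)² = 5.444
te_Load testing = (3 + 4·7 + 11)/6 = 42/6 = 7; σ²_Load testing = ((11−3)/6)² = 1.778
te_Documentation = (7 + 4·13 + 19)/6 = 78/6 = 13; σ²_Documentation = ((19−7)/6)² = 4.000

Forward pass:
ES_Code review = 0; EF_Code review = 7
ES_Security audit = 7; EF_Security audit = 7+6 = 13
ES_Staging deploy = 7; EF_Staging deploy = 7+6 = 13
ES_Load testing = 7; EF_Load testing = 7+7 = 14
ES_Documentation = max(EF_Security audit=13, EF_Staging deploy=13, EF_Load testing=14) = 14; EF_Documentation = 14+13 = 27
Expected project duration μ = 27 days. Critical path: Code review → Load testing → Documentation.

Variance along critical path = 1.000 + 1.778 + 4.000 = 6.778; σ = 2.603 days.
D = μ + z·σ = 27 + 1.645·2.603 = 31.3 days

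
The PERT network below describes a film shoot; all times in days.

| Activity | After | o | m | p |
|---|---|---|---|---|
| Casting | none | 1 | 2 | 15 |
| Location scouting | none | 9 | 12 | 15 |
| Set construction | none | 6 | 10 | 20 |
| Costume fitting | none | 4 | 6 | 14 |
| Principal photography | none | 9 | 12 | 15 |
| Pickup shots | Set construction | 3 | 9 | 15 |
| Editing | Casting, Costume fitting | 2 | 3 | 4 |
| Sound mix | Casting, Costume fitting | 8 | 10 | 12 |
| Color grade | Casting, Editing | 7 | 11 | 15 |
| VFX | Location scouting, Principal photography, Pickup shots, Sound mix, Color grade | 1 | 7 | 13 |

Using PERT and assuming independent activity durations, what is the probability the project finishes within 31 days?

te_Casting = (1 + 4·2 + 15)/6 = 24/6 = 4; σ²_Casting = ((15−1)/6)² = 5.444
te_Location scouting = (9 + 4·12 + 15)/6 = 72/6 = 12; σ²_Location scouting = ((15−9)/6)² = 1.000
te_Set construction = (6 + 4·10 + 20)/6 = 66/6 = 11; σ²_Set construction = ((20−6)/6)² = 5.444
te_Costume fitting = (4 + 4·6 + 14)/6 = 42/6 = 7; σ²_Costume fitting = ((14−4)/6)² = 2.778
te_Principal photography = (9 + 4·12 + 15)/6 = 72/6 = 12; σ²_Principal photography = ((15−9)/6)² = 1.000
te_Pickup shots = (3 + 4·9 + 15)/6 = 54/6 = 9; σ²_Pickup shots = ((15−3)/6)² = 4.000
te_Editing = (2 + 4·3 + 4)/6 = 18/6 = 3; σ²_Editing = ((4−2)/6)² = 0.111
te_Sound mix = (8 + 4·10 + 12)/6 = 60/6 = 10; σ²_Sound mix = ((12−8)/6)² = 0.444
te_Color grade = (7 + 4·11 + 15)/6 = 66/6 = 11; σ²_Color grade = ((15−7)/6)² = 1.778
te_VFX = (1 + 4·7 + 13)/6 = 42/6 = 7; σ²_VFX = ((13−1)/6)² = 4.000

Forward pass:
ES_Casting = 0; EF_Casting = 4
ES_Location scouting = 0; EF_Location scouting = 12
ES_Set construction = 0; EF_Set construction = 11
ES_Costume fitting = 0; EF_Costume fitting = 7
ES_Principal photography = 0; EF_Principal photography = 12
ES_Pickup shots = 11; EF_Pickup shots = 11+9 = 20
ES_Editing = max(EF_Casting=4, EF_Costume fitting=7) = 7; EF_Editing = 7+3 = 10
ES_Sound mix = max(EF_Casting=4, EF_Costume fitting=7) = 7; EF_Sound mix = 7+10 = 17
ES_Color grade = max(EF_Casting=4, EF_Editing=10) = 10; EF_Color grade = 10+11 = 21
ES_VFX = max(EF_Location scouting=12, EF_Principal photography=12, EF_Pickup shots=20, EF_Sound mix=17, EF_Color grade=21) = 21; EF_VFX = 21+7 = 28
Expected project duration μ = 28 days. Critical path: Costume fitting → Editing → Color grade → VFX.

Variance along critical path = 2.778 + 0.111 + 1.778 + 4.000 = 8.667; σ = √8.667 = 2.944 days.
Z = (31 − 28) / 2.944 = 1.019
P(T ≤ 31) = Φ(1.019) ≈ 0.846

0.846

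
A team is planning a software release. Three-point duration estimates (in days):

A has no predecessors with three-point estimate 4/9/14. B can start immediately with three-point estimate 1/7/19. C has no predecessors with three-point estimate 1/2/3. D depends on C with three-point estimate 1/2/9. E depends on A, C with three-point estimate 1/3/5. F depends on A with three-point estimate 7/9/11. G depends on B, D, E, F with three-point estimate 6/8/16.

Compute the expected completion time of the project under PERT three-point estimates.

27 days

te_A = (4 + 4·9 + 14)/6 = 54/6 = 9
te_B = (1 + 4·7 + 19)/6 = 48/6 = 8
te_C = (1 + 4·2 + 3)/6 = 12/6 = 2
te_D = (1 + 4·2 + 9)/6 = 18/6 = 3
te_E = (1 + 4·3 + 5)/6 = 18/6 = 3
te_F = (7 + 4·9 + 11)/6 = 54/6 = 9
te_G = (6 + 4·8 + 16)/6 = 54/6 = 9

Forward pass:
ES_A = 0; EF_A = 9
ES_B = 0; EF_B = 8
ES_C = 0; EF_C = 2
ES_D = 2; EF_D = 2+3 = 5
ES_E = max(EF_A=9, EF_C=2) = 9; EF_E = 9+3 = 12
ES_F = 9; EF_F = 9+9 = 18
ES_G = max(EF_B=8, EF_D=5, EF_E=12, EF_F=18) = 18; EF_G = 18+9 = 27
Expected project duration μ = 27 days. Critical path: A → F → G.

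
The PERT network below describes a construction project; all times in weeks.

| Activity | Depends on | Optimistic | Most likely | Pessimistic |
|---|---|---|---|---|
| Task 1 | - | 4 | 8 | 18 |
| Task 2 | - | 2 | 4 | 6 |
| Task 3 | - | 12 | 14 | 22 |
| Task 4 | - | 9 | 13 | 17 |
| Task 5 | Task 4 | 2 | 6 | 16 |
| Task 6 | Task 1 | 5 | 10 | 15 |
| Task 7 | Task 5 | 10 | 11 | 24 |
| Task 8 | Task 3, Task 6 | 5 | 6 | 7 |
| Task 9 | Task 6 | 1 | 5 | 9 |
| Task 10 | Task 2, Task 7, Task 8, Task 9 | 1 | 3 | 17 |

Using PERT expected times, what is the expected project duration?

te_Task 1 = (4 + 4·8 + 18)/6 = 54/6 = 9
te_Task 2 = (2 + 4·4 + 6)/6 = 24/6 = 4
te_Task 3 = (12 + 4·14 + 22)/6 = 90/6 = 15
te_Task 4 = (9 + 4·13 + 17)/6 = 78/6 = 13
te_Task 5 = (2 + 4·6 + 16)/6 = 42/6 = 7
te_Task 6 = (5 + 4·10 + 15)/6 = 60/6 = 10
te_Task 7 = (10 + 4·11 + 24)/6 = 78/6 = 13
te_Task 8 = (5 + 4·6 + 7)/6 = 36/6 = 6
te_Task 9 = (1 + 4·5 + 9)/6 = 30/6 = 5
te_Task 10 = (1 + 4·3 + 17)/6 = 30/6 = 5

Forward pass:
ES_Task 1 = 0; EF_Task 1 = 9
ES_Task 2 = 0; EF_Task 2 = 4
ES_Task 3 = 0; EF_Task 3 = 15
ES_Task 4 = 0; EF_Task 4 = 13
ES_Task 5 = 13; EF_Task 5 = 13+7 = 20
ES_Task 6 = 9; EF_Task 6 = 9+10 = 19
ES_Task 7 = 20; EF_Task 7 = 20+13 = 33
ES_Task 8 = max(EF_Task 3=15, EF_Task 6=19) = 19; EF_Task 8 = 19+6 = 25
ES_Task 9 = 19; EF_Task 9 = 19+5 = 24
ES_Task 10 = max(EF_Task 2=4, EF_Task 7=33, EF_Task 8=25, EF_Task 9=24) = 33; EF_Task 10 = 33+5 = 38
Expected project duration μ = 38 weeks. Critical path: Task 4 → Task 5 → Task 7 → Task 10.

38 weeks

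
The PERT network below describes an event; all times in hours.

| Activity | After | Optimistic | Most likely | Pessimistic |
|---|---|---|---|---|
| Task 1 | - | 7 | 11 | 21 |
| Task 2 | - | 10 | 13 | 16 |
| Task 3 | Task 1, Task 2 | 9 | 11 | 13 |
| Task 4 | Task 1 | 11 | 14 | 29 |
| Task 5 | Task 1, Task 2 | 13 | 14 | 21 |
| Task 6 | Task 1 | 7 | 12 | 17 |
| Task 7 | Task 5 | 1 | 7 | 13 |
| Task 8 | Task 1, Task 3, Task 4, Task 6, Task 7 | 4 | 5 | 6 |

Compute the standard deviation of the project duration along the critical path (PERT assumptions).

te_Task 1 = (7 + 4·11 + 21)/6 = 72/6 = 12; σ²_Task 1 = ((21−7)/6)² = 5.444
te_Task 2 = (10 + 4·13 + 16)/6 = 78/6 = 13; σ²_Task 2 = ((16−10)/6)² = 1.000
te_Task 3 = (9 + 4·11 + 13)/6 = 66/6 = 11; σ²_Task 3 = ((13−9)/6)² = 0.444
te_Task 4 = (11 + 4·14 + 29)/6 = 96/6 = 16; σ²_Task 4 = ((29−11)/6)² = 9.000
te_Task 5 = (13 + 4·14 + 21)/6 = 90/6 = 15; σ²_Task 5 = ((21−13)/6)² = 1.778
te_Task 6 = (7 + 4·12 + 17)/6 = 72/6 = 12; σ²_Task 6 = ((17−7)/6)² = 2.778
te_Task 7 = (1 + 4·7 + 13)/6 = 42/6 = 7; σ²_Task 7 = ((13−1)/6)² = 4.000
te_Task 8 = (4 + 4·5 + 6)/6 = 30/6 = 5; σ²_Task 8 = ((6−4)/6)² = 0.111

Forward pass:
ES_Task 1 = 0; EF_Task 1 = 12
ES_Task 2 = 0; EF_Task 2 = 13
ES_Task 3 = max(EF_Task 1=12, EF_Task 2=13) = 13; EF_Task 3 = 13+11 = 24
ES_Task 4 = 12; EF_Task 4 = 12+16 = 28
ES_Task 5 = max(EF_Task 1=12, EF_Task 2=13) = 13; EF_Task 5 = 13+15 = 28
ES_Task 6 = 12; EF_Task 6 = 12+12 = 24
ES_Task 7 = 28; EF_Task 7 = 28+7 = 35
ES_Task 8 = max(EF_Task 1=12, EF_Task 3=24, EF_Task 4=28, EF_Task 6=24, EF_Task 7=35) = 35; EF_Task 8 = 35+5 = 40
Expected project duration μ = 40 hours. Critical path: Task 2 → Task 5 → Task 7 → Task 8.

Variance along critical path = 1.000 + 1.778 + 4.000 + 0.111 = 6.889
σ = √6.889 = 2.625 hours

2.62 hours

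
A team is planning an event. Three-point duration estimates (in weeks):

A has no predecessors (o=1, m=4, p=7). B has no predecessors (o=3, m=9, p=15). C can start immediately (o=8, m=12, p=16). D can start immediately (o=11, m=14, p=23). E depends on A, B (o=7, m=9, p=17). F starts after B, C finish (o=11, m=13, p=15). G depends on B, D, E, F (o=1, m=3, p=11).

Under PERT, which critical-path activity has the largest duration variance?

G

te_A = (1 + 4·4 + 7)/6 = 24/6 = 4; σ²_A = ((7−1)/6)² = 1.000
te_B = (3 + 4·9 + 15)/6 = 54/6 = 9; σ²_B = ((15−3)/6)² = 4.000
te_C = (8 + 4·12 + 16)/6 = 72/6 = 12; σ²_C = ((16−8)/6)² = 1.778
te_D = (11 + 4·14 + 23)/6 = 90/6 = 15; σ²_D = ((23−11)/6)² = 4.000
te_E = (7 + 4·9 + 17)/6 = 60/6 = 10; σ²_E = ((17−7)/6)² = 2.778
te_F = (11 + 4·13 + 15)/6 = 78/6 = 13; σ²_F = ((15−11)/6)² = 0.444
te_G = (1 + 4·3 + 11)/6 = 24/6 = 4; σ²_G = ((11−1)/6)² = 2.778

Forward pass:
ES_A = 0; EF_A = 4
ES_B = 0; EF_B = 9
ES_C = 0; EF_C = 12
ES_D = 0; EF_D = 15
ES_E = max(EF_A=4, EF_B=9) = 9; EF_E = 9+10 = 19
ES_F = max(EF_B=9, EF_C=12) = 12; EF_F = 12+13 = 25
ES_G = max(EF_B=9, EF_D=15, EF_E=19, EF_F=25) = 25; EF_G = 25+4 = 29
Expected project duration μ = 29 weeks. Critical path: C → F → G.

Variances on critical path: σ²_C=1.778, σ²_F=0.444, σ²_G=2.778.
Largest is σ²_G = 2.778.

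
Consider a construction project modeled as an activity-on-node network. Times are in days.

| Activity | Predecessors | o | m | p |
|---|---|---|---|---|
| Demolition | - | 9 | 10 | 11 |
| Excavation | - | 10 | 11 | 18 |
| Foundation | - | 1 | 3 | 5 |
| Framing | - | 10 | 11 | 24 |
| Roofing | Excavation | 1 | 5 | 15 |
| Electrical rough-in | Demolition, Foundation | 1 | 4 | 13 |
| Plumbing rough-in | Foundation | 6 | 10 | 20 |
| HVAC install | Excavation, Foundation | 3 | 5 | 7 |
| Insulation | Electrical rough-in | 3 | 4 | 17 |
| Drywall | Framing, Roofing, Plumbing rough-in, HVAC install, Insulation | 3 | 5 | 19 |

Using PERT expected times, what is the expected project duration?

28 days

te_Demolition = (9 + 4·10 + 11)/6 = 60/6 = 10
te_Excavation = (10 + 4·11 + 18)/6 = 72/6 = 12
te_Foundation = (1 + 4·3 + 5)/6 = 18/6 = 3
te_Framing = (10 + 4·11 + 24)/6 = 78/6 = 13
te_Roofing = (1 + 4·5 + 15)/6 = 36/6 = 6
te_Electrical rough-in = (1 + 4·4 + 13)/6 = 30/6 = 5
te_Plumbing rough-in = (6 + 4·10 + 20)/6 = 66/6 = 11
te_HVAC install = (3 + 4·5 + 7)/6 = 30/6 = 5
te_Insulation = (3 + 4·4 + 17)/6 = 36/6 = 6
te_Drywall = (3 + 4·5 + 19)/6 = 42/6 = 7

Forward pass:
ES_Demolition = 0; EF_Demolition = 10
ES_Excavation = 0; EF_Excavation = 12
ES_Foundation = 0; EF_Foundation = 3
ES_Framing = 0; EF_Framing = 13
ES_Roofing = 12; EF_Roofing = 12+6 = 18
ES_Electrical rough-in = max(EF_Demolition=10, EF_Foundation=3) = 10; EF_Electrical rough-in = 10+5 = 15
ES_Plumbing rough-in = 3; EF_Plumbing rough-in = 3+11 = 14
ES_HVAC install = max(EF_Excavation=12, EF_Foundation=3) = 12; EF_HVAC install = 12+5 = 17
ES_Insulation = 15; EF_Insulation = 15+6 = 21
ES_Drywall = max(EF_Framing=13, EF_Roofing=18, EF_Plumbing rough-in=14, EF_HVAC install=17, EF_Insulation=21) = 21; EF_Drywall = 21+7 = 28
Expected project duration μ = 28 days. Critical path: Demolition → Electrical rough-in → Insulation → Drywall.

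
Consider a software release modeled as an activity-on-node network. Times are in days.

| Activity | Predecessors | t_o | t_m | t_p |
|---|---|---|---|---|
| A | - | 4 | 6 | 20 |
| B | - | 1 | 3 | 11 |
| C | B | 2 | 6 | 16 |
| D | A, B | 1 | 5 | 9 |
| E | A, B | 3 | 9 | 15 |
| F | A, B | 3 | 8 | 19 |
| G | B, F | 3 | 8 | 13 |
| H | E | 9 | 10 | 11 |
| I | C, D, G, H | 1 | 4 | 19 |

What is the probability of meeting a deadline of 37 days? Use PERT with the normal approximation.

te_A = (4 + 4·6 + 20)/6 = 48/6 = 8; σ²_A = ((20−4)/6)² = 7.111
te_B = (1 + 4·3 + 11)/6 = 24/6 = 4; σ²_B = ((11−1)/6)² = 2.778
te_C = (2 + 4·6 + 16)/6 = 42/6 = 7; σ²_C = ((16−2)/6)² = 5.444
te_D = (1 + 4·5 + 9)/6 = 30/6 = 5; σ²_D = ((9−1)/6)² = 1.778
te_E = (3 + 4·9 + 15)/6 = 54/6 = 9; σ²_E = ((15−3)/6)² = 4.000
te_F = (3 + 4·8 + 19)/6 = 54/6 = 9; σ²_F = ((19−3)/6)² = 7.111
te_G = (3 + 4·8 + 13)/6 = 48/6 = 8; σ²_G = ((13−3)/6)² = 2.778
te_H = (9 + 4·10 + 11)/6 = 60/6 = 10; σ²_H = ((11−9)/6)² = 0.111
te_I = (1 + 4·4 + 19)/6 = 36/6 = 6; σ²_I = ((19−1)/6)² = 9.000

Forward pass:
ES_A = 0; EF_A = 8
ES_B = 0; EF_B = 4
ES_C = 4; EF_C = 4+7 = 11
ES_D = max(EF_A=8, EF_B=4) = 8; EF_D = 8+5 = 13
ES_E = max(EF_A=8, EF_B=4) = 8; EF_E = 8+9 = 17
ES_F = max(EF_A=8, EF_B=4) = 8; EF_F = 8+9 = 17
ES_G = max(EF_B=4, EF_F=17) = 17; EF_G = 17+8 = 25
ES_H = 17; EF_H = 17+10 = 27
ES_I = max(EF_C=11, EF_D=13, EF_G=25, EF_H=27) = 27; EF_I = 27+6 = 33
Expected project duration μ = 33 days. Critical path: A → E → H → I.

Variance along critical path = 7.111 + 4.000 + 0.111 + 9.000 = 20.222; σ = √20.222 = 4.497 days.
Z = (37 − 33) / 4.497 = 0.889
P(T ≤ 37) = Φ(0.889) ≈ 0.813

0.813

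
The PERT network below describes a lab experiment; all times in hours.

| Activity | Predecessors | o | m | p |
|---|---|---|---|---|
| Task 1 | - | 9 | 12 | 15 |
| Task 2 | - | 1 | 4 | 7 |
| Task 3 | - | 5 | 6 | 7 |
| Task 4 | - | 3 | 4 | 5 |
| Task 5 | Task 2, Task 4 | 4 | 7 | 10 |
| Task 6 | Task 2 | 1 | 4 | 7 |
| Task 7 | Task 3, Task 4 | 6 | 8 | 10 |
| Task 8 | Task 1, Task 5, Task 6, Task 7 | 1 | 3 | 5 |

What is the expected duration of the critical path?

te_Task 1 = (9 + 4·12 + 15)/6 = 72/6 = 12
te_Task 2 = (1 + 4·4 + 7)/6 = 24/6 = 4
te_Task 3 = (5 + 4·6 + 7)/6 = 36/6 = 6
te_Task 4 = (3 + 4·4 + 5)/6 = 24/6 = 4
te_Task 5 = (4 + 4·7 + 10)/6 = 42/6 = 7
te_Task 6 = (1 + 4·4 + 7)/6 = 24/6 = 4
te_Task 7 = (6 + 4·8 + 10)/6 = 48/6 = 8
te_Task 8 = (1 + 4·3 + 5)/6 = 18/6 = 3

Forward pass:
ES_Task 1 = 0; EF_Task 1 = 12
ES_Task 2 = 0; EF_Task 2 = 4
ES_Task 3 = 0; EF_Task 3 = 6
ES_Task 4 = 0; EF_Task 4 = 4
ES_Task 5 = max(EF_Task 2=4, EF_Task 4=4) = 4; EF_Task 5 = 4+7 = 11
ES_Task 6 = 4; EF_Task 6 = 4+4 = 8
ES_Task 7 = max(EF_Task 3=6, EF_Task 4=4) = 6; EF_Task 7 = 6+8 = 14
ES_Task 8 = max(EF_Task 1=12, EF_Task 5=11, EF_Task 6=8, EF_Task 7=14) = 14; EF_Task 8 = 14+3 = 17
Expected project duration μ = 17 hours. Critical path: Task 3 → Task 7 → Task 8.

17 hours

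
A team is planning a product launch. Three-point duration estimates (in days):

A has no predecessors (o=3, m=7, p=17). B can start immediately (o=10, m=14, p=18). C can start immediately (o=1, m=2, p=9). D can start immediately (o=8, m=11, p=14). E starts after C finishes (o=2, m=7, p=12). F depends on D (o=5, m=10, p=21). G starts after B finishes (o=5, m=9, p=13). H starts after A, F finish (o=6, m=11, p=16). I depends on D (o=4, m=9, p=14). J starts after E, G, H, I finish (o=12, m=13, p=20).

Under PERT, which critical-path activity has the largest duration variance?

F

te_A = (3 + 4·7 + 17)/6 = 48/6 = 8; σ²_A = ((17−3)/6)² = 5.444
te_B = (10 + 4·14 + 18)/6 = 84/6 = 14; σ²_B = ((18−10)/6)² = 1.778
te_C = (1 + 4·2 + 9)/6 = 18/6 = 3; σ²_C = ((9−1)/6)² = 1.778
te_D = (8 + 4·11 + 14)/6 = 66/6 = 11; σ²_D = ((14−8)/6)² = 1.000
te_E = (2 + 4·7 + 12)/6 = 42/6 = 7; σ²_E = ((12−2)/6)² = 2.778
te_F = (5 + 4·10 + 21)/6 = 66/6 = 11; σ²_F = ((21−5)/6)² = 7.111
te_G = (5 + 4·9 + 13)/6 = 54/6 = 9; σ²_G = ((13−5)/6)² = 1.778
te_H = (6 + 4·11 + 16)/6 = 66/6 = 11; σ²_H = ((16−6)/6)² = 2.778
te_I = (4 + 4·9 + 14)/6 = 54/6 = 9; σ²_I = ((14−4)/6)² = 2.778
te_J = (12 + 4·13 + 20)/6 = 84/6 = 14; σ²_J = ((20−12)/6)² = 1.778

Forward pass:
ES_A = 0; EF_A = 8
ES_B = 0; EF_B = 14
ES_C = 0; EF_C = 3
ES_D = 0; EF_D = 11
ES_E = 3; EF_E = 3+7 = 10
ES_F = 11; EF_F = 11+11 = 22
ES_G = 14; EF_G = 14+9 = 23
ES_H = max(EF_A=8, EF_F=22) = 22; EF_H = 22+11 = 33
ES_I = 11; EF_I = 11+9 = 20
ES_J = max(EF_E=10, EF_G=23, EF_H=33, EF_I=20) = 33; EF_J = 33+14 = 47
Expected project duration μ = 47 days. Critical path: D → F → H → J.

Variances on critical path: σ²_D=1.000, σ²_F=7.111, σ²_H=2.778, σ²_J=1.778.
Largest is σ²_F = 7.111.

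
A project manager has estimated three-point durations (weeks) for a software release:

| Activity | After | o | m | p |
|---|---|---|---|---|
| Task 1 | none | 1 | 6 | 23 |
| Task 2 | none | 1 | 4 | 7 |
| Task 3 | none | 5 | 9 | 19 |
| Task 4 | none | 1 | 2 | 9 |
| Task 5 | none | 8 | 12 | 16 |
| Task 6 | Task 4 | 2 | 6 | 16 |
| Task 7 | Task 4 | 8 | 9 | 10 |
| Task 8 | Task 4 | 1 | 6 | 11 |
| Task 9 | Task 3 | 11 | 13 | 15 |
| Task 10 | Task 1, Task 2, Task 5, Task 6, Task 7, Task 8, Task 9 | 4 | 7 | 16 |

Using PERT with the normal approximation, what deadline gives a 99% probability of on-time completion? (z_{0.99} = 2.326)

38.3 weeks

te_Task 1 = (1 + 4·6 + 23)/6 = 48/6 = 8; σ²_Task 1 = ((23−1)/6)² = 13.444
te_Task 2 = (1 + 4·4 + 7)/6 = 24/6 = 4; σ²_Task 2 = ((7−1)/6)² = 1.000
te_Task 3 = (5 + 4·9 + 19)/6 = 60/6 = 10; σ²_Task 3 = ((19−5)/6)² = 5.444
te_Task 4 = (1 + 4·2 + 9)/6 = 18/6 = 3; σ²_Task 4 = ((9−1)/6)² = 1.778
te_Task 5 = (8 + 4·12 + 16)/6 = 72/6 = 12; σ²_Task 5 = ((16−8)/6)² = 1.778
te_Task 6 = (2 + 4·6 + 16)/6 = 42/6 = 7; σ²_Task 6 = ((16−2)/6)² = 5.444
te_Task 7 = (8 + 4·9 + 10)/6 = 54/6 = 9; σ²_Task 7 = ((10−8)/6)² = 0.111
te_Task 8 = (1 + 4·6 + 11)/6 = 36/6 = 6; σ²_Task 8 = ((11−1)/6)² = 2.778
te_Task 9 = (11 + 4·13 + 15)/6 = 78/6 = 13; σ²_Task 9 = ((15−11)/6)² = 0.444
te_Task 10 = (4 + 4·7 + 16)/6 = 48/6 = 8; σ²_Task 10 = ((16−4)/6)² = 4.000

Forward pass:
ES_Task 1 = 0; EF_Task 1 = 8
ES_Task 2 = 0; EF_Task 2 = 4
ES_Task 3 = 0; EF_Task 3 = 10
ES_Task 4 = 0; EF_Task 4 = 3
ES_Task 5 = 0; EF_Task 5 = 12
ES_Task 6 = 3; EF_Task 6 = 3+7 = 10
ES_Task 7 = 3; EF_Task 7 = 3+9 = 12
ES_Task 8 = 3; EF_Task 8 = 3+6 = 9
ES_Task 9 = 10; EF_Task 9 = 10+13 = 23
ES_Task 10 = max(EF_Task 1=8, EF_Task 2=4, EF_Task 5=12, EF_Task 6=10, EF_Task 7=12, EF_Task 8=9, EF_Task 9=23) = 23; EF_Task 10 = 23+8 = 31
Expected project duration μ = 31 weeks. Critical path: Task 3 → Task 9 → Task 10.

Variance along critical path = 5.444 + 0.444 + 4.000 = 9.889; σ = 3.145 weeks.
D = μ + z·σ = 31 + 2.326·3.145 = 38.3 weeks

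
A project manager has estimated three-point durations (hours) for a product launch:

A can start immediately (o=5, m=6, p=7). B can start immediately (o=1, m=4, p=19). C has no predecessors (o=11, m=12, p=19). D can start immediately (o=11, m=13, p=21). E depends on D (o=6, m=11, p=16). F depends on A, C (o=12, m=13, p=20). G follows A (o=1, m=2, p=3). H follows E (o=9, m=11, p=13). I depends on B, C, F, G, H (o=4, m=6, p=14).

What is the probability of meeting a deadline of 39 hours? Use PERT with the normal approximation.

0.088

te_A = (5 + 4·6 + 7)/6 = 36/6 = 6; σ²_A = ((7−5)/6)² = 0.111
te_B = (1 + 4·4 + 19)/6 = 36/6 = 6; σ²_B = ((19−1)/6)² = 9.000
te_C = (11 + 4·12 + 19)/6 = 78/6 = 13; σ²_C = ((19−11)/6)² = 1.778
te_D = (11 + 4·13 + 21)/6 = 84/6 = 14; σ²_D = ((21−11)/6)² = 2.778
te_E = (6 + 4·11 + 16)/6 = 66/6 = 11; σ²_E = ((16−6)/6)² = 2.778
te_F = (12 + 4·13 + 20)/6 = 84/6 = 14; σ²_F = ((20−12)/6)² = 1.778
te_G = (1 + 4·2 + 3)/6 = 12/6 = 2; σ²_G = ((3−1)/6)² = 0.111
te_H = (9 + 4·11 + 13)/6 = 66/6 = 11; σ²_H = ((13−9)/6)² = 0.444
te_I = (4 + 4·6 + 14)/6 = 42/6 = 7; σ²_I = ((14−4)/6)² = 2.778

Forward pass:
ES_A = 0; EF_A = 6
ES_B = 0; EF_B = 6
ES_C = 0; EF_C = 13
ES_D = 0; EF_D = 14
ES_E = 14; EF_E = 14+11 = 25
ES_F = max(EF_A=6, EF_C=13) = 13; EF_F = 13+14 = 27
ES_G = 6; EF_G = 6+2 = 8
ES_H = 25; EF_H = 25+11 = 36
ES_I = max(EF_B=6, EF_C=13, EF_F=27, EF_G=8, EF_H=36) = 36; EF_I = 36+7 = 43
Expected project duration μ = 43 hours. Critical path: D → E → H → I.

Variance along critical path = 2.778 + 2.778 + 0.444 + 2.778 = 8.778; σ = √8.778 = 2.963 hours.
Z = (39 − 43) / 2.963 = -1.350
P(T ≤ 39) = Φ(-1.350) ≈ 0.088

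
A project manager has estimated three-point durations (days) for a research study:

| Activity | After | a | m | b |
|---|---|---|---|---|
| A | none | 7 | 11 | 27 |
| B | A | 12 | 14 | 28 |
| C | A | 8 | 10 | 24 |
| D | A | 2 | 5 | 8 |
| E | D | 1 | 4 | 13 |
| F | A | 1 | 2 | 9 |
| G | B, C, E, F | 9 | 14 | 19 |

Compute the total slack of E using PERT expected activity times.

6 days

te_A = (7 + 4·11 + 27)/6 = 78/6 = 13
te_B = (12 + 4·14 + 28)/6 = 96/6 = 16
te_C = (8 + 4·10 + 24)/6 = 72/6 = 12
te_D = (2 + 4·5 + 8)/6 = 30/6 = 5
te_E = (1 + 4·4 + 13)/6 = 30/6 = 5
te_F = (1 + 4·2 + 9)/6 = 18/6 = 3
te_G = (9 + 4·14 + 19)/6 = 84/6 = 14

Forward pass:
ES_A = 0; EF_A = 13
ES_B = 13; EF_B = 13+16 = 29
ES_C = 13; EF_C = 13+12 = 25
ES_D = 13; EF_D = 13+5 = 18
ES_E = 18; EF_E = 18+5 = 23
ES_F = 13; EF_F = 13+3 = 16
ES_G = max(EF_B=29, EF_C=25, EF_E=23, EF_F=16) = 29; EF_G = 29+14 = 43
Expected project duration μ = 43 days. Critical path: A → B → G.

Backward pass:
LF_G = 43; LS_G = 43−14 = 29
LF_F = LS_G = 29; LS_F = 29−3 = 26
LF_E = LS_G = 29; LS_E = 29−5 = 24
LF_D = LS_E = 24; LS_D = 24−5 = 19
LF_C = LS_G = 29; LS_C = 29−12 = 17
LF_B = LS_G = 29; LS_B = 29−16 = 13
LF_A = min(LS_B=13, LS_C=17, LS_D=19, LS_F=26) = 13; LS_A = 13−13 = 0
Slack_E = LS_E − ES_E = 24 − 18 = 6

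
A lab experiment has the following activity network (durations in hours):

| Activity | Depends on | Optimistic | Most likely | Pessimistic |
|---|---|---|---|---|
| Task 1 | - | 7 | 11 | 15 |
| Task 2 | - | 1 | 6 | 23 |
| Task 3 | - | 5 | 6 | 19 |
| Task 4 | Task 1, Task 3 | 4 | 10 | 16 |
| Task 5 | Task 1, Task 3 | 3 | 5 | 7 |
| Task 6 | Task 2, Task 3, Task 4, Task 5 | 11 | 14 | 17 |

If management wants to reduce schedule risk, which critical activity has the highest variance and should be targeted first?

te_Task 1 = (7 + 4·11 + 15)/6 = 66/6 = 11; σ²_Task 1 = ((15−7)/6)² = 1.778
te_Task 2 = (1 + 4·6 + 23)/6 = 48/6 = 8; σ²_Task 2 = ((23−1)/6)² = 13.444
te_Task 3 = (5 + 4·6 + 19)/6 = 48/6 = 8; σ²_Task 3 = ((19−5)/6)² = 5.444
te_Task 4 = (4 + 4·10 + 16)/6 = 60/6 = 10; σ²_Task 4 = ((16−4)/6)² = 4.000
te_Task 5 = (3 + 4·5 + 7)/6 = 30/6 = 5; σ²_Task 5 = ((7−3)/6)² = 0.444
te_Task 6 = (11 + 4·14 + 17)/6 = 84/6 = 14; σ²_Task 6 = ((17−11)/6)² = 1.000

Forward pass:
ES_Task 1 = 0; EF_Task 1 = 11
ES_Task 2 = 0; EF_Task 2 = 8
ES_Task 3 = 0; EF_Task 3 = 8
ES_Task 4 = max(EF_Task 1=11, EF_Task 3=8) = 11; EF_Task 4 = 11+10 = 21
ES_Task 5 = max(EF_Task 1=11, EF_Task 3=8) = 11; EF_Task 5 = 11+5 = 16
ES_Task 6 = max(EF_Task 2=8, EF_Task 3=8, EF_Task 4=21, EF_Task 5=16) = 21; EF_Task 6 = 21+14 = 35
Expected project duration μ = 35 hours. Critical path: Task 1 → Task 4 → Task 6.

Variances on critical path: σ²_Task 1=1.778, σ²_Task 4=4.000, σ²_Task 6=1.000.
Largest is σ²_Task 4 = 4.000.

Task 4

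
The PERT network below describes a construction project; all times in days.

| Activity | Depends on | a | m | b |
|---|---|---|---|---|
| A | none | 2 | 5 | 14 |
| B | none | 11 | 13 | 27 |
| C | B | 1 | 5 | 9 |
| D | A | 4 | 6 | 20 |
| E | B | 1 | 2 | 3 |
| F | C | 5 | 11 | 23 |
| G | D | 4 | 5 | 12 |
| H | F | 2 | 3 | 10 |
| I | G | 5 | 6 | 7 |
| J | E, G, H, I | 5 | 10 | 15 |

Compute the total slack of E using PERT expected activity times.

19 days

te_A = (2 + 4·5 + 14)/6 = 36/6 = 6
te_B = (11 + 4·13 + 27)/6 = 90/6 = 15
te_C = (1 + 4·5 + 9)/6 = 30/6 = 5
te_D = (4 + 4·6 + 20)/6 = 48/6 = 8
te_E = (1 + 4·2 + 3)/6 = 12/6 = 2
te_F = (5 + 4·11 + 23)/6 = 72/6 = 12
te_G = (4 + 4·5 + 12)/6 = 36/6 = 6
te_H = (2 + 4·3 + 10)/6 = 24/6 = 4
te_I = (5 + 4·6 + 7)/6 = 36/6 = 6
te_J = (5 + 4·10 + 15)/6 = 60/6 = 10

Forward pass:
ES_A = 0; EF_A = 6
ES_B = 0; EF_B = 15
ES_C = 15; EF_C = 15+5 = 20
ES_D = 6; EF_D = 6+8 = 14
ES_E = 15; EF_E = 15+2 = 17
ES_F = 20; EF_F = 20+12 = 32
ES_G = 14; EF_G = 14+6 = 20
ES_H = 32; EF_H = 32+4 = 36
ES_I = 20; EF_I = 20+6 = 26
ES_J = max(EF_E=17, EF_G=20, EF_H=36, EF_I=26) = 36; EF_J = 36+10 = 46
Expected project duration μ = 46 days. Critical path: B → C → F → H → J.

Backward pass:
LF_J = 46; LS_J = 46−10 = 36
LF_I = LS_J = 36; LS_I = 36−6 = 30
LF_H = LS_J = 36; LS_H = 36−4 = 32
LF_G = min(LS_I=30, LS_J=36) = 30; LS_G = 30−6 = 24
LF_F = LS_H = 32; LS_F = 32−12 = 20
LF_E = LS_J = 36; LS_E = 36−2 = 34
LF_D = LS_G = 24; LS_D = 24−8 = 16
LF_C = LS_F = 20; LS_C = 20−5 = 15
LF_B = min(LS_C=15, LS_E=34) = 15; LS_B = 15−15 = 0
LF_A = LS_D = 16; LS_A = 16−6 = 10
Slack_E = LS_E − ES_E = 34 − 15 = 19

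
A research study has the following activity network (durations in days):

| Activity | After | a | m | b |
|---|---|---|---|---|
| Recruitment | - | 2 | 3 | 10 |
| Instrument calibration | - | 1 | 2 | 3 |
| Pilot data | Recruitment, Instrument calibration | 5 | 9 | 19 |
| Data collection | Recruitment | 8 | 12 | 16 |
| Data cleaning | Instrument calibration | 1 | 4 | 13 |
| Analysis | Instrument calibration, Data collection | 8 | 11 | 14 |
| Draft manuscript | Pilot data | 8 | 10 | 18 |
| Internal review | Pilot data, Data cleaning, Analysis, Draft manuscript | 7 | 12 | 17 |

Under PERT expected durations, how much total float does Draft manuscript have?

2 days

te_Recruitment = (2 + 4·3 + 10)/6 = 24/6 = 4
te_Instrument calibration = (1 + 4·2 + 3)/6 = 12/6 = 2
te_Pilot data = (5 + 4·9 + 19)/6 = 60/6 = 10
te_Data collection = (8 + 4·12 + 16)/6 = 72/6 = 12
te_Data cleaning = (1 + 4·4 + 13)/6 = 30/6 = 5
te_Analysis = (8 + 4·11 + 14)/6 = 66/6 = 11
te_Draft manuscript = (8 + 4·10 + 18)/6 = 66/6 = 11
te_Internal review = (7 + 4·12 + 17)/6 = 72/6 = 12

Forward pass:
ES_Recruitment = 0; EF_Recruitment = 4
ES_Instrument calibration = 0; EF_Instrument calibration = 2
ES_Pilot data = max(EF_Recruitment=4, EF_Instrument calibration=2) = 4; EF_Pilot data = 4+10 = 14
ES_Data collection = 4; EF_Data collection = 4+12 = 16
ES_Data cleaning = 2; EF_Data cleaning = 2+5 = 7
ES_Analysis = max(EF_Instrument calibration=2, EF_Data collection=16) = 16; EF_Analysis = 16+11 = 27
ES_Draft manuscript = 14; EF_Draft manuscript = 14+11 = 25
ES_Internal review = max(EF_Pilot data=14, EF_Data cleaning=7, EF_Analysis=27, EF_Draft manuscript=25) = 27; EF_Internal review = 27+12 = 39
Expected project duration μ = 39 days. Critical path: Recruitment → Data collection → Analysis → Internal review.

Backward pass:
LF_Internal review = 39; LS_Internal review = 39−12 = 27
LF_Draft manuscript = LS_Internal review = 27; LS_Draft manuscript = 27−11 = 16
LF_Analysis = LS_Internal review = 27; LS_Analysis = 27−11 = 16
LF_Data cleaning = LS_Internal review = 27; LS_Data cleaning = 27−5 = 22
LF_Data collection = LS_Analysis = 16; LS_Data collection = 16−12 = 4
LF_Pilot data = min(LS_Draft manuscript=16, LS_Internal review=27) = 16; LS_Pilot data = 16−10 = 6
LF_Instrument calibration = min(LS_Pilot data=6, LS_Data cleaning=22, LS_Analysis=16) = 6; LS_Instrument calibration = 6−2 = 4
LF_Recruitment = min(LS_Pilot data=6, LS_Data collection=4) = 4; LS_Recruitment = 4−4 = 0
Slack_Draft manuscript = LS_Draft manuscript − ES_Draft manuscript = 16 − 14 = 2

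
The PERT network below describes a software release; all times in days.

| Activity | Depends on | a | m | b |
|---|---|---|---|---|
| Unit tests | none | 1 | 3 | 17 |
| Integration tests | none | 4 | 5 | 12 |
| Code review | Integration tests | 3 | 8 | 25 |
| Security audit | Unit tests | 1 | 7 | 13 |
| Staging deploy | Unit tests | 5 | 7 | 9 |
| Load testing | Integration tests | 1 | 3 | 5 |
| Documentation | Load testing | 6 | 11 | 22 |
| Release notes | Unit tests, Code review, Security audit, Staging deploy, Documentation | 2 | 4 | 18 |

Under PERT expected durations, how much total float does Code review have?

te_Unit tests = (1 + 4·3 + 17)/6 = 30/6 = 5
te_Integration tests = (4 + 4·5 + 12)/6 = 36/6 = 6
te_Code review = (3 + 4·8 + 25)/6 = 60/6 = 10
te_Security audit = (1 + 4·7 + 13)/6 = 42/6 = 7
te_Staging deploy = (5 + 4·7 + 9)/6 = 42/6 = 7
te_Load testing = (1 + 4·3 + 5)/6 = 18/6 = 3
te_Documentation = (6 + 4·11 + 22)/6 = 72/6 = 12
te_Release notes = (2 + 4·4 + 18)/6 = 36/6 = 6

Forward pass:
ES_Unit tests = 0; EF_Unit tests = 5
ES_Integration tests = 0; EF_Integration tests = 6
ES_Code review = 6; EF_Code review = 6+10 = 16
ES_Security audit = 5; EF_Security audit = 5+7 = 12
ES_Staging deploy = 5; EF_Staging deploy = 5+7 = 12
ES_Load testing = 6; EF_Load testing = 6+3 = 9
ES_Documentation = 9; EF_Documentation = 9+12 = 21
ES_Release notes = max(EF_Unit tests=5, EF_Code review=16, EF_Security audit=12, EF_Staging deploy=12, EF_Documentation=21) = 21; EF_Release notes = 21+6 = 27
Expected project duration μ = 27 days. Critical path: Integration tests → Load testing → Documentation → Release notes.

Backward pass:
LF_Release notes = 27; LS_Release notes = 27−6 = 21
LF_Documentation = LS_Release notes = 21; LS_Documentation = 21−12 = 9
LF_Load testing = LS_Documentation = 9; LS_Load testing = 9−3 = 6
LF_Staging deploy = LS_Release notes = 21; LS_Staging deploy = 21−7 = 14
LF_Security audit = LS_Release notes = 21; LS_Security audit = 21−7 = 14
LF_Code review = LS_Release notes = 21; LS_Code review = 21−10 = 11
LF_Integration tests = min(LS_Code review=11, LS_Load testing=6) = 6; LS_Integration tests = 6−6 = 0
LF_Unit tests = min(LS_Security audit=14, LS_Staging deploy=14, LS_Release notes=21) = 14; LS_Unit tests = 14−5 = 9
Slack_Code review = LS_Code review − ES_Code review = 11 − 6 = 5

5 days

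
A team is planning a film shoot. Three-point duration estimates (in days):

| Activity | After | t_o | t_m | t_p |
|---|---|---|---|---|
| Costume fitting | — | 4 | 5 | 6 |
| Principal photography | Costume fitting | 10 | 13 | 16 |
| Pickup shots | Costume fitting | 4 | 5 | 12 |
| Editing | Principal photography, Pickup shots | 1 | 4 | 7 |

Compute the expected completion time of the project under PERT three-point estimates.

te_Costume fitting = (4 + 4·5 + 6)/6 = 30/6 = 5
te_Principal photography = (10 + 4·13 + 16)/6 = 78/6 = 13
te_Pickup shots = (4 + 4·5 + 12)/6 = 36/6 = 6
te_Editing = (1 + 4·4 + 7)/6 = 24/6 = 4

Forward pass:
ES_Costume fitting = 0; EF_Costume fitting = 5
ES_Principal photography = 5; EF_Principal photography = 5+13 = 18
ES_Pickup shots = 5; EF_Pickup shots = 5+6 = 11
ES_Editing = max(EF_Principal photography=18, EF_Pickup shots=11) = 18; EF_Editing = 18+4 = 22
Expected project duration μ = 22 days. Critical path: Costume fitting → Principal photography → Editing.

22 days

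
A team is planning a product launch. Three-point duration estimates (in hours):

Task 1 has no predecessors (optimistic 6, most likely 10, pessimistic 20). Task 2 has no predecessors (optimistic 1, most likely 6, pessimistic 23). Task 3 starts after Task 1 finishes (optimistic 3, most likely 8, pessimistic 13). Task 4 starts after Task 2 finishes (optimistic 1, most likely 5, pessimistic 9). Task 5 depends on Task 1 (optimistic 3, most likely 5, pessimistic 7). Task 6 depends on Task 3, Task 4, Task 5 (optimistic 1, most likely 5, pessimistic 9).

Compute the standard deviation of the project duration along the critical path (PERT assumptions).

te_Task 1 = (6 + 4·10 + 20)/6 = 66/6 = 11; σ²_Task 1 = ((20−6)/6)² = 5.444
te_Task 2 = (1 + 4·6 + 23)/6 = 48/6 = 8; σ²_Task 2 = ((23−1)/6)² = 13.444
te_Task 3 = (3 + 4·8 + 13)/6 = 48/6 = 8; σ²_Task 3 = ((13−3)/6)² = 2.778
te_Task 4 = (1 + 4·5 + 9)/6 = 30/6 = 5; σ²_Task 4 = ((9−1)/6)² = 1.778
te_Task 5 = (3 + 4·5 + 7)/6 = 30/6 = 5; σ²_Task 5 = ((7−3)/6)² = 0.444
te_Task 6 = (1 + 4·5 + 9)/6 = 30/6 = 5; σ²_Task 6 = ((9−1)/6)² = 1.778

Forward pass:
ES_Task 1 = 0; EF_Task 1 = 11
ES_Task 2 = 0; EF_Task 2 = 8
ES_Task 3 = 11; EF_Task 3 = 11+8 = 19
ES_Task 4 = 8; EF_Task 4 = 8+5 = 13
ES_Task 5 = 11; EF_Task 5 = 11+5 = 16
ES_Task 6 = max(EF_Task 3=19, EF_Task 4=13, EF_Task 5=16) = 19; EF_Task 6 = 19+5 = 24
Expected project duration μ = 24 hours. Critical path: Task 1 → Task 3 → Task 6.

Variance along critical path = 5.444 + 2.778 + 1.778 = 10.000
σ = √10.000 = 3.162 hours

3.16 hours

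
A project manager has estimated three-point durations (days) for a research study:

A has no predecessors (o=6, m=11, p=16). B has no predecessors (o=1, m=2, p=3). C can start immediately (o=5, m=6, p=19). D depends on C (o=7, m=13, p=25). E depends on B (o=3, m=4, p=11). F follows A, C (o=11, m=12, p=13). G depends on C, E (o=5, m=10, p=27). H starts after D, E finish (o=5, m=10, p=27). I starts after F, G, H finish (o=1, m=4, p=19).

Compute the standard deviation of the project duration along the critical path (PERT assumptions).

te_A = (6 + 4·11 + 16)/6 = 66/6 = 11; σ²_A = ((16−6)/6)² = 2.778
te_B = (1 + 4·2 + 3)/6 = 12/6 = 2; σ²_B = ((3−1)/6)² = 0.111
te_C = (5 + 4·6 + 19)/6 = 48/6 = 8; σ²_C = ((19−5)/6)² = 5.444
te_D = (7 + 4·13 + 25)/6 = 84/6 = 14; σ²_D = ((25−7)/6)² = 9.000
te_E = (3 + 4·4 + 11)/6 = 30/6 = 5; σ²_E = ((11−3)/6)² = 1.778
te_F = (11 + 4·12 + 13)/6 = 72/6 = 12; σ²_F = ((13−11)/6)² = 0.111
te_G = (5 + 4·10 + 27)/6 = 72/6 = 12; σ²_G = ((27−5)/6)² = 13.444
te_H = (5 + 4·10 + 27)/6 = 72/6 = 12; σ²_H = ((27−5)/6)² = 13.444
te_I = (1 + 4·4 + 19)/6 = 36/6 = 6; σ²_I = ((19−1)/6)² = 9.000

Forward pass:
ES_A = 0; EF_A = 11
ES_B = 0; EF_B = 2
ES_C = 0; EF_C = 8
ES_D = 8; EF_D = 8+14 = 22
ES_E = 2; EF_E = 2+5 = 7
ES_F = max(EF_A=11, EF_C=8) = 11; EF_F = 11+12 = 23
ES_G = max(EF_C=8, EF_E=7) = 8; EF_G = 8+12 = 20
ES_H = max(EF_D=22, EF_E=7) = 22; EF_H = 22+12 = 34
ES_I = max(EF_F=23, EF_G=20, EF_H=34) = 34; EF_I = 34+6 = 40
Expected project duration μ = 40 days. Critical path: C → D → H → I.

Variance along critical path = 5.444 + 9.000 + 13.444 + 9.000 = 36.889
σ = √36.889 = 6.074 days

6.07 days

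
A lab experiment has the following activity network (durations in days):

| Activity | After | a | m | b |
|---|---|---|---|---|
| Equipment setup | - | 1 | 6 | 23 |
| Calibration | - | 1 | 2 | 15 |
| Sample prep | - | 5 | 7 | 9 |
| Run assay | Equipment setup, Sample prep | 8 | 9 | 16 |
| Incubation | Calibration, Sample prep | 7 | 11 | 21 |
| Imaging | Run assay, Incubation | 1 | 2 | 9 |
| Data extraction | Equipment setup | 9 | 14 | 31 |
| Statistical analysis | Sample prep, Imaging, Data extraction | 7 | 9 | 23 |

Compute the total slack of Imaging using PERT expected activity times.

2 days

te_Equipment setup = (1 + 4·6 + 23)/6 = 48/6 = 8
te_Calibration = (1 + 4·2 + 15)/6 = 24/6 = 4
te_Sample prep = (5 + 4·7 + 9)/6 = 42/6 = 7
te_Run assay = (8 + 4·9 + 16)/6 = 60/6 = 10
te_Incubation = (7 + 4·11 + 21)/6 = 72/6 = 12
te_Imaging = (1 + 4·2 + 9)/6 = 18/6 = 3
te_Data extraction = (9 + 4·14 + 31)/6 = 96/6 = 16
te_Statistical analysis = (7 + 4·9 + 23)/6 = 66/6 = 11

Forward pass:
ES_Equipment setup = 0; EF_Equipment setup = 8
ES_Calibration = 0; EF_Calibration = 4
ES_Sample prep = 0; EF_Sample prep = 7
ES_Run assay = max(EF_Equipment setup=8, EF_Sample prep=7) = 8; EF_Run assay = 8+10 = 18
ES_Incubation = max(EF_Calibration=4, EF_Sample prep=7) = 7; EF_Incubation = 7+12 = 19
ES_Imaging = max(EF_Run assay=18, EF_Incubation=19) = 19; EF_Imaging = 19+3 = 22
ES_Data extraction = 8; EF_Data extraction = 8+16 = 24
ES_Statistical analysis = max(EF_Sample prep=7, EF_Imaging=22, EF_Data extraction=24) = 24; EF_Statistical analysis = 24+11 = 35
Expected project duration μ = 35 days. Critical path: Equipment setup → Data extraction → Statistical analysis.

Backward pass:
LF_Statistical analysis = 35; LS_Statistical analysis = 35−11 = 24
LF_Data extraction = LS_Statistical analysis = 24; LS_Data extraction = 24−16 = 8
LF_Imaging = LS_Statistical analysis = 24; LS_Imaging = 24−3 = 21
LF_Incubation = LS_Imaging = 21; LS_Incubation = 21−12 = 9
LF_Run assay = LS_Imaging = 21; LS_Run assay = 21−10 = 11
LF_Sample prep = min(LS_Run assay=11, LS_Incubation=9, LS_Statistical analysis=24) = 9; LS_Sample prep = 9−7 = 2
LF_Calibration = LS_Incubation = 9; LS_Calibration = 9−4 = 5
LF_Equipment setup = min(LS_Run assay=11, LS_Data extraction=8) = 8; LS_Equipment setup = 8−8 = 0
Slack_Imaging = LS_Imaging − ES_Imaging = 21 − 19 = 2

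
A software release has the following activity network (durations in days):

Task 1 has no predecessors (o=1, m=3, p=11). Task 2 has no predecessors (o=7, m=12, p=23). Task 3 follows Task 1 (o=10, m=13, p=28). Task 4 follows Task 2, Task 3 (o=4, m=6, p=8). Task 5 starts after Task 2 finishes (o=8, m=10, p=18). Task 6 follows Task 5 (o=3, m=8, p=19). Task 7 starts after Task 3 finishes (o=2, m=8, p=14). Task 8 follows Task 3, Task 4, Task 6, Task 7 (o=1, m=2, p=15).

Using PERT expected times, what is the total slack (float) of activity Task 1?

6 days

te_Task 1 = (1 + 4·3 + 11)/6 = 24/6 = 4
te_Task 2 = (7 + 4·12 + 23)/6 = 78/6 = 13
te_Task 3 = (10 + 4·13 + 28)/6 = 90/6 = 15
te_Task 4 = (4 + 4·6 + 8)/6 = 36/6 = 6
te_Task 5 = (8 + 4·10 + 18)/6 = 66/6 = 11
te_Task 6 = (3 + 4·8 + 19)/6 = 54/6 = 9
te_Task 7 = (2 + 4·8 + 14)/6 = 48/6 = 8
te_Task 8 = (1 + 4·2 + 15)/6 = 24/6 = 4

Forward pass:
ES_Task 1 = 0; EF_Task 1 = 4
ES_Task 2 = 0; EF_Task 2 = 13
ES_Task 3 = 4; EF_Task 3 = 4+15 = 19
ES_Task 4 = max(EF_Task 2=13, EF_Task 3=19) = 19; EF_Task 4 = 19+6 = 25
ES_Task 5 = 13; EF_Task 5 = 13+11 = 24
ES_Task 6 = 24; EF_Task 6 = 24+9 = 33
ES_Task 7 = 19; EF_Task 7 = 19+8 = 27
ES_Task 8 = max(EF_Task 3=19, EF_Task 4=25, EF_Task 6=33, EF_Task 7=27) = 33; EF_Task 8 = 33+4 = 37
Expected project duration μ = 37 days. Critical path: Task 2 → Task 5 → Task 6 → Task 8.

Backward pass:
LF_Task 8 = 37; LS_Task 8 = 37−4 = 33
LF_Task 7 = LS_Task 8 = 33; LS_Task 7 = 33−8 = 25
LF_Task 6 = LS_Task 8 = 33; LS_Task 6 = 33−9 = 24
LF_Task 5 = LS_Task 6 = 24; LS_Task 5 = 24−11 = 13
LF_Task 4 = LS_Task 8 = 33; LS_Task 4 = 33−6 = 27
LF_Task 3 = min(LS_Task 4=27, LS_Task 7=25, LS_Task 8=33) = 25; LS_Task 3 = 25−15 = 10
LF_Task 2 = min(LS_Task 4=27, LS_Task 5=13) = 13; LS_Task 2 = 13−13 = 0
LF_Task 1 = LS_Task 3 = 10; LS_Task 1 = 10−4 = 6
Slack_Task 1 = LS_Task 1 − ES_Task 1 = 6 − 0 = 6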